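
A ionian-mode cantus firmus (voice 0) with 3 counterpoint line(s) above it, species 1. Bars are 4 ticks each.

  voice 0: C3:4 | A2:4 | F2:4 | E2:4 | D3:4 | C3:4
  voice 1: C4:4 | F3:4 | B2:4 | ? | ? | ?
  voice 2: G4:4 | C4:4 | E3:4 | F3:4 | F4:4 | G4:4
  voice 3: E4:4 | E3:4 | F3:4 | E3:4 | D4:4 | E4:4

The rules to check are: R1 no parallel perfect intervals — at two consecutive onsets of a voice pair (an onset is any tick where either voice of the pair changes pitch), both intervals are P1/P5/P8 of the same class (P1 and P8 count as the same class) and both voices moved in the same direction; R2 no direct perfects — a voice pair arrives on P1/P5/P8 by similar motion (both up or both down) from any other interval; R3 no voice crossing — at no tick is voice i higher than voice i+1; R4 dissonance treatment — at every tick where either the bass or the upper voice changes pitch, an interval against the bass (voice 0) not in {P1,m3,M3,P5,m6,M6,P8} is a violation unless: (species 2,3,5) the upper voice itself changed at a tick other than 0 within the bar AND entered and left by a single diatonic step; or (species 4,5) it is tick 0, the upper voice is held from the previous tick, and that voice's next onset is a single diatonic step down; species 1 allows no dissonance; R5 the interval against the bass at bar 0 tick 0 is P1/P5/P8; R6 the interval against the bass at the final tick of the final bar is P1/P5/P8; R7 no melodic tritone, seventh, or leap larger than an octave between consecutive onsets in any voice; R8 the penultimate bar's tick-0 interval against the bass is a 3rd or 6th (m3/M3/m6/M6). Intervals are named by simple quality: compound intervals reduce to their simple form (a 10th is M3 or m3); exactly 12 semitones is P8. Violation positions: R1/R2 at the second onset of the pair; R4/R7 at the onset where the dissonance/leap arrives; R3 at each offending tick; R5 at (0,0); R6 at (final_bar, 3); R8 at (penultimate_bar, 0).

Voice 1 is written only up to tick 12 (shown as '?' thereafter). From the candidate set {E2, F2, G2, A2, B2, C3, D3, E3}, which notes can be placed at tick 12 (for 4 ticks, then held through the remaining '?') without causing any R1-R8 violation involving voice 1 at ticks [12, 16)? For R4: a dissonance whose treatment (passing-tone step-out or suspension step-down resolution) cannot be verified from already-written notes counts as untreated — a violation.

{B2, C3, E3, G2}

E2: violates R2
F2: violates R4,R7
G2: legal
A2: violates R2,R4
B2: legal
C3: legal
D3: violates R4
E3: legal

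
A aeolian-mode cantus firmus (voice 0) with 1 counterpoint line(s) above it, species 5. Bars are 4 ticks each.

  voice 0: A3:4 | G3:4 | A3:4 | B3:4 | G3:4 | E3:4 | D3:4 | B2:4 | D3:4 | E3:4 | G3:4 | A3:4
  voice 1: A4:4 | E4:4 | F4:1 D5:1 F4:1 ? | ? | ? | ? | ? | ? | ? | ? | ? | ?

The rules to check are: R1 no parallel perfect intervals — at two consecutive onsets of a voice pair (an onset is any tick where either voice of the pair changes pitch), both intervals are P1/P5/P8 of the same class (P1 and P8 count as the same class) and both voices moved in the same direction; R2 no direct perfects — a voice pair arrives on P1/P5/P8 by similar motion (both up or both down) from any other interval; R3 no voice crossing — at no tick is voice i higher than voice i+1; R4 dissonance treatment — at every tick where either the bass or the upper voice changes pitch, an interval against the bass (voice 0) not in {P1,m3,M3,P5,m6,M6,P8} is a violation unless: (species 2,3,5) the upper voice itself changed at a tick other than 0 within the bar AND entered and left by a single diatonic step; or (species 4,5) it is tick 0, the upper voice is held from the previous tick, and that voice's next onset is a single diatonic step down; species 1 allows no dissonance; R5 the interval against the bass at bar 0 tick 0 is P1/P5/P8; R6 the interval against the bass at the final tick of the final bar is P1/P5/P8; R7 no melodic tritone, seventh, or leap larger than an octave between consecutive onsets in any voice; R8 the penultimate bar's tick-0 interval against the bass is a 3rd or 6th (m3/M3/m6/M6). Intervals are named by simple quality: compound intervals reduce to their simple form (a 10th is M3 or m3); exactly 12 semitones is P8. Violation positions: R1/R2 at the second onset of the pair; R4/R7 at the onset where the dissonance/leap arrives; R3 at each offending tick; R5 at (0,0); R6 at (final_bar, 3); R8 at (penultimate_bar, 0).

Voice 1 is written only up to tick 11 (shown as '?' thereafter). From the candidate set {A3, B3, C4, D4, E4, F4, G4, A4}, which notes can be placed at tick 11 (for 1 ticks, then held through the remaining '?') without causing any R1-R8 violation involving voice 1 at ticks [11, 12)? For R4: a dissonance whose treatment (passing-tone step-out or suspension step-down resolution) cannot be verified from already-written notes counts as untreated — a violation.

{A3, A4, C4, E4, F4}

A3: legal
B3: violates R4,R7
C4: legal
D4: violates R4
E4: legal
F4: legal
G4: violates R4
A4: legal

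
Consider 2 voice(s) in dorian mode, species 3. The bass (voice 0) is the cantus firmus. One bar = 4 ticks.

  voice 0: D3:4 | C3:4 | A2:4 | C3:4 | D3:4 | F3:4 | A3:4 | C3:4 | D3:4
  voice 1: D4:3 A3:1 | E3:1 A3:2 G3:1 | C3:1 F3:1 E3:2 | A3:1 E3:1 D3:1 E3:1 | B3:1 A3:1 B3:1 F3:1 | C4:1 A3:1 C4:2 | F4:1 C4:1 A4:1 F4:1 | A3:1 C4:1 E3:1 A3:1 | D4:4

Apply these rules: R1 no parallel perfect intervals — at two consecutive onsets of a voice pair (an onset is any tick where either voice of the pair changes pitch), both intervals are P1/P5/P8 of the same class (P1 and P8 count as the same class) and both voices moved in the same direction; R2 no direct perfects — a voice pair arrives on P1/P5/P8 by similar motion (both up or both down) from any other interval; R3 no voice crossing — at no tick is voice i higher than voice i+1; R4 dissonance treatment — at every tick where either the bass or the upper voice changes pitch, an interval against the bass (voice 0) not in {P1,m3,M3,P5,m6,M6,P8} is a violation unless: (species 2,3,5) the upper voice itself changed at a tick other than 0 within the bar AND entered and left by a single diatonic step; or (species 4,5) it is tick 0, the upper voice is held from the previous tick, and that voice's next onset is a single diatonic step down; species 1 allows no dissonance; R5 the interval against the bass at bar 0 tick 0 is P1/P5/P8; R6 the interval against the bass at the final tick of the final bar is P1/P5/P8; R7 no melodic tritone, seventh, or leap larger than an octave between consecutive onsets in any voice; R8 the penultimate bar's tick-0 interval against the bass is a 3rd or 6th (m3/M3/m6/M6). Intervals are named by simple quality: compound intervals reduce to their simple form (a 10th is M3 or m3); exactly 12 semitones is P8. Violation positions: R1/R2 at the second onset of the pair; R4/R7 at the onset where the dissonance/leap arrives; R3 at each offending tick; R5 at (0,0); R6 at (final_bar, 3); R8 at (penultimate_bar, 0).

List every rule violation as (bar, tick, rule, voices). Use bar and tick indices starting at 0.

bar 0: v0=D3 v1=D4 downbeat P8
bar 1: v0=C3 v1=E3 downbeat M3
bar 2: v0=A2 v1=C3 downbeat m3
bar 3: v0=C3 v1=A3 downbeat M6
bar 4: v0=D3 v1=B3 downbeat M6
bar 5: v0=F3 v1=C4 downbeat P5
bar 6: v0=A3 v1=F4 downbeat m6
bar 7: v0=C3 v1=A3 downbeat M6
bar 8: v0=D3 v1=D4 downbeat P8
  -> R7 @ bar 4 tick 3 v(1,): B3->F3 leap 6st
  -> R2 @ bar 5 tick 0 v(0, 1): D3/F3 m3 -> F3/C4 P5 similar
  -> R2 @ bar 8 tick 0 v(0, 1): C3/A3 M6 -> D3/D4 P8 similar

(4, 3, R7, (1,))
(5, 0, R2, (0, 1))
(8, 0, R2, (0, 1))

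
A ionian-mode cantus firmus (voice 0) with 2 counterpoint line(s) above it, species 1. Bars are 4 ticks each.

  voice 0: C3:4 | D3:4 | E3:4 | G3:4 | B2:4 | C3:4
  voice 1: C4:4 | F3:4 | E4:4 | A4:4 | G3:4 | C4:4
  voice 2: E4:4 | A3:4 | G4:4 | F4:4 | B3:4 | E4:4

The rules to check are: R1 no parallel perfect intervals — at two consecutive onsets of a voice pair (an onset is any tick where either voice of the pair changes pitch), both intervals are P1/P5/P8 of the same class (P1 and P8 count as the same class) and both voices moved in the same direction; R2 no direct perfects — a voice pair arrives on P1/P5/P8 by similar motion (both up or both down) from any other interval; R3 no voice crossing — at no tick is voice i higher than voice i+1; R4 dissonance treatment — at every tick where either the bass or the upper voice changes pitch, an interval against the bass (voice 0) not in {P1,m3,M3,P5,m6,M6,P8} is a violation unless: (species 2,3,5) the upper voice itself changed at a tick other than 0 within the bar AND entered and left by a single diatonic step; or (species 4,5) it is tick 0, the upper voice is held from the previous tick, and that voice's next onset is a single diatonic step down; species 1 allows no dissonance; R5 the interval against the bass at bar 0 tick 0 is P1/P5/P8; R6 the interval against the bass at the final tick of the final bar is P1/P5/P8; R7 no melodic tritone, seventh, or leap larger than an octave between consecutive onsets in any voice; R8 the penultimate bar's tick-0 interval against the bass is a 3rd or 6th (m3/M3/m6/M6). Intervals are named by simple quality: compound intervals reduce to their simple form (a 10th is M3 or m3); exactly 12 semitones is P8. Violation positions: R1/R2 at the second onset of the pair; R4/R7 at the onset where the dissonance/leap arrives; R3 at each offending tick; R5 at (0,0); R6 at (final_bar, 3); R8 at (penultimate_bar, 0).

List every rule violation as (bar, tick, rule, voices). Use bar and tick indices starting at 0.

(0, 0, R5, (0, 2))
(2, 0, R2, (0, 1))
(2, 0, R7, (1,))
(2, 0, R7, (2,))
(3, 0, R3, (1, 2))
(3, 0, R4, (0, 1))
(3, 0, R4, (0, 2))
(3, 1, R3, (1, 2))
(3, 2, R3, (1, 2))
(3, 3, R3, (1, 2))
(4, 0, R2, (0, 2))
(4, 0, R7, (1,))
(4, 0, R7, (2,))
(4, 0, R8, (0, 2))
(5, 0, R2, (0, 1))
(5, 3, R6, (0, 2))

bar 0: v0=C3 v1=C4 v2=E4 downbeat M3
bar 1: v0=D3 v1=F3 v2=A3 downbeat P5
bar 2: v0=E3 v1=E4 v2=G4 downbeat m3
bar 3: v0=G3 v1=A4 v2=F4 downbeat m7
bar 4: v0=B2 v1=G3 v2=B3 downbeat P8
bar 5: v0=C3 v1=C4 v2=E4 downbeat M3
  -> R5 @ bar 0 tick 0 v(0, 2): opens on M3
  -> R2 @ bar 2 tick 0 v(0, 1): D3/F3 m3 -> E3/E4 P8 similar
  -> R7 @ bar 2 tick 0 v(1,): F3->E4 leap 11st
  -> R7 @ bar 2 tick 0 v(2,): A3->G4 leap 10st
  -> R3 @ bar 3 tick 0 v(1, 2): A4 above F4
  -> R4 @ bar 3 tick 0 v(0, 1): G3/A4 M2 untreated
  -> R4 @ bar 3 tick 0 v(0, 2): G3/F4 m7 untreated
  -> R3 @ bar 3 tick 1 v(1, 2): A4 above F4
  -> R3 @ bar 3 tick 2 v(1, 2): A4 above F4
  -> R3 @ bar 3 tick 3 v(1, 2): A4 above F4
  -> R2 @ bar 4 tick 0 v(0, 2): G3/F4 m7 -> B2/B3 P8 similar
  -> R7 @ bar 4 tick 0 v(1,): A4->G3 leap 14st
  -> R7 @ bar 4 tick 0 v(2,): F4->B3 leap 6st
  -> R8 @ bar 4 tick 0 v(0, 2): penult P8 not 3rd/6th
  -> R2 @ bar 5 tick 0 v(0, 1): B2/G3 m6 -> C3/C4 P8 similar
  -> R6 @ bar 5 tick 3 v(0, 2): closes on M3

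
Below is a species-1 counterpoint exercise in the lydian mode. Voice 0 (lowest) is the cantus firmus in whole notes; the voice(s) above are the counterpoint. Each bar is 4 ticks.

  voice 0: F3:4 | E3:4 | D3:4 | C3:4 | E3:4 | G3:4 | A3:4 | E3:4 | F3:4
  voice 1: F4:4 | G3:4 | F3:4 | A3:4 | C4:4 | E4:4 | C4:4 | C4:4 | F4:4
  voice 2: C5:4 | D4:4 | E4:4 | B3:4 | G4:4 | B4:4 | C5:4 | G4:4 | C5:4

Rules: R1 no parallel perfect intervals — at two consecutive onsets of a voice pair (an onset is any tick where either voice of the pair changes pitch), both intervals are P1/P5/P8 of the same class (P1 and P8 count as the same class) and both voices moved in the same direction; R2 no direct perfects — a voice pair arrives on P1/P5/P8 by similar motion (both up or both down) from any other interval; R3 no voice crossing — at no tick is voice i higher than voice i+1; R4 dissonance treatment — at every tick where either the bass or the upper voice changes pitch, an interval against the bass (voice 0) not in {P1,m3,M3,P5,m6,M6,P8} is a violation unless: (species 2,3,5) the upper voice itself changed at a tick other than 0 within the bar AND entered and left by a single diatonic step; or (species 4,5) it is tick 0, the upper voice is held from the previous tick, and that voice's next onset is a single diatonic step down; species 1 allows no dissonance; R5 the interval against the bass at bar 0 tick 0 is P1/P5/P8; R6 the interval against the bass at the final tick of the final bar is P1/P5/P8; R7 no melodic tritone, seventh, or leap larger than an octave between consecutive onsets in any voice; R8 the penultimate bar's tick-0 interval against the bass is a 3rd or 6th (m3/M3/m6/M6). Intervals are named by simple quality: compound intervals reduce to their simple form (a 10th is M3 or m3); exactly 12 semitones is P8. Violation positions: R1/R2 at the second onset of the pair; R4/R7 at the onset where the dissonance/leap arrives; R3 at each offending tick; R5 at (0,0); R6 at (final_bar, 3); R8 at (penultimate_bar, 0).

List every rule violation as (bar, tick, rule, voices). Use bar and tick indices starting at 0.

bar 0: v0=F3 v1=F4 v2=C5 downbeat P5
bar 1: v0=E3 v1=G3 v2=D4 downbeat m7
bar 2: v0=D3 v1=F3 v2=E4 downbeat M2
bar 3: v0=C3 v1=A3 v2=B3 downbeat M7
bar 4: v0=E3 v1=C4 v2=G4 downbeat m3
bar 5: v0=G3 v1=E4 v2=B4 downbeat M3
bar 6: v0=A3 v1=C4 v2=C5 downbeat m3
bar 7: v0=E3 v1=C4 v2=G4 downbeat m3
bar 8: v0=F3 v1=F4 v2=C5 downbeat P5
  -> R1 @ bar 1 tick 0 v(1, 2): F4/C5 P5 -> G3/D4 P5 similar
  -> R4 @ bar 1 tick 0 v(0, 2): E3/D4 m7 untreated
  -> R7 @ bar 1 tick 0 v(1,): F4->G3 leap 10st
  -> R7 @ bar 1 tick 0 v(2,): C5->D4 leap 10st
  -> R4 @ bar 2 tick 0 v(0, 2): D3/E4 M2 untreated
  -> R4 @ bar 3 tick 0 v(0, 2): C3/B3 M7 untreated
  -> R2 @ bar 4 tick 0 v(1, 2): A3/B3 M2 -> C4/G4 P5 similar
  -> R1 @ bar 5 tick 0 v(1, 2): C4/G4 P5 -> E4/B4 P5 similar
  -> R1 @ bar 8 tick 0 v(1, 2): C4/G4 P5 -> F4/C5 P5 similar
  -> R2 @ bar 8 tick 0 v(0, 1): E3/C4 m6 -> F3/F4 P8 similar
  -> R2 @ bar 8 tick 0 v(0, 2): E3/G4 m3 -> F3/C5 P5 similar

(1, 0, R1, (1, 2))
(1, 0, R4, (0, 2))
(1, 0, R7, (1,))
(1, 0, R7, (2,))
(2, 0, R4, (0, 2))
(3, 0, R4, (0, 2))
(4, 0, R2, (1, 2))
(5, 0, R1, (1, 2))
(8, 0, R1, (1, 2))
(8, 0, R2, (0, 1))
(8, 0, R2, (0, 2))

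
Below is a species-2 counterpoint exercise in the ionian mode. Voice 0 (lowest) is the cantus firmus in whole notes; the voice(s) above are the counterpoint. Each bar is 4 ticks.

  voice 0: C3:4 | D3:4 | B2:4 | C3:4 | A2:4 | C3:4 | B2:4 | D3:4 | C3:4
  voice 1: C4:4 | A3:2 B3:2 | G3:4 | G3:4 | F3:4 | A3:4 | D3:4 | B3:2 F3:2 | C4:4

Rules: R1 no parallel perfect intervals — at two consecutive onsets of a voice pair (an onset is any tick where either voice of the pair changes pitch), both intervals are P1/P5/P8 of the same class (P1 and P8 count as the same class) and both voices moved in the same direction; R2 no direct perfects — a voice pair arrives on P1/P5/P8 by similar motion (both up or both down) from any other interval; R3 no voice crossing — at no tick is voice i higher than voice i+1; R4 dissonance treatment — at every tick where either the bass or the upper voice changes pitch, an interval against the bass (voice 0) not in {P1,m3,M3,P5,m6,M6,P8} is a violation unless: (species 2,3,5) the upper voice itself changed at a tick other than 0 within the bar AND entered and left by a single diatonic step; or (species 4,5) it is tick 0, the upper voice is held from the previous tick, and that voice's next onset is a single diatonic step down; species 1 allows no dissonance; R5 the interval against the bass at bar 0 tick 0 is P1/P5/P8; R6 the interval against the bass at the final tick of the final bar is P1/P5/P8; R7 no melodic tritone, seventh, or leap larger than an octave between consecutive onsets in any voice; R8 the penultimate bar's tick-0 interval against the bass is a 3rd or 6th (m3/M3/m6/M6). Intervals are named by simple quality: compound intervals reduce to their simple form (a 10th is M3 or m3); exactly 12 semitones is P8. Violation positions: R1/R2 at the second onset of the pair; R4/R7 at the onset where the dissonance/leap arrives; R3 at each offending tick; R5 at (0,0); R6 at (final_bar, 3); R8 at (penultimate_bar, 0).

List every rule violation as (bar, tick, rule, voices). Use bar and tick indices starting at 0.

bar 0: v0=C3 v1=C4 downbeat P8
bar 1: v0=D3 v1=A3 downbeat P5
bar 2: v0=B2 v1=G3 downbeat m6
bar 3: v0=C3 v1=G3 downbeat P5
bar 4: v0=A2 v1=F3 downbeat m6
bar 5: v0=C3 v1=A3 downbeat M6
bar 6: v0=B2 v1=D3 downbeat m3
bar 7: v0=D3 v1=B3 downbeat M6
bar 8: v0=C3 v1=C4 downbeat P8
  -> R7 @ bar 7 tick 2 v(1,): B3->F3 leap 6st

(7, 2, R7, (1,))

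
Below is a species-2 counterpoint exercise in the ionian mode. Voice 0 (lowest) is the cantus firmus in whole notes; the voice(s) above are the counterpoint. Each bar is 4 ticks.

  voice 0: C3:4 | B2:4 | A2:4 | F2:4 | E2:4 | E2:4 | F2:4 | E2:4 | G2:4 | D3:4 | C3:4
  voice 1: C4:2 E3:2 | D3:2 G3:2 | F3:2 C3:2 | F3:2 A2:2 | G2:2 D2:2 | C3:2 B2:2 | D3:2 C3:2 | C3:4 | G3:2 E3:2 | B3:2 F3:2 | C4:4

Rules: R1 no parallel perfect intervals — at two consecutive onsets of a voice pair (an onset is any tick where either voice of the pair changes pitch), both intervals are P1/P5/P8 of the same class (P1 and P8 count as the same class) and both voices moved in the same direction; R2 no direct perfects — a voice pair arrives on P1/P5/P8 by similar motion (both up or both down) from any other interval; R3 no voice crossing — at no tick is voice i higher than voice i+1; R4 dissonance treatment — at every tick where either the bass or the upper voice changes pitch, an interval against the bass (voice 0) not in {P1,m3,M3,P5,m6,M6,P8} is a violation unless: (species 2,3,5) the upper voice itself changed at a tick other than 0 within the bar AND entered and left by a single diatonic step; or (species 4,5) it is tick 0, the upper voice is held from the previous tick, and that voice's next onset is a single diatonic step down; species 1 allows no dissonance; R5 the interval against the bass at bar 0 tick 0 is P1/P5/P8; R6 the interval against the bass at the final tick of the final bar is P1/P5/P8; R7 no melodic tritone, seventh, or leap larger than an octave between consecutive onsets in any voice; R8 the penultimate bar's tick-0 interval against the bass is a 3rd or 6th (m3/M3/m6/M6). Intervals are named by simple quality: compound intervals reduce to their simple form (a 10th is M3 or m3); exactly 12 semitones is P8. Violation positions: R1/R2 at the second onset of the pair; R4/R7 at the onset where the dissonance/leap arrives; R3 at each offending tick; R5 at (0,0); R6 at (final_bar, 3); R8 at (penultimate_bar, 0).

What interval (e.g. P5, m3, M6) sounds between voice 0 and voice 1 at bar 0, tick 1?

voice 0=C3 voice 1=C4 -> P8

P8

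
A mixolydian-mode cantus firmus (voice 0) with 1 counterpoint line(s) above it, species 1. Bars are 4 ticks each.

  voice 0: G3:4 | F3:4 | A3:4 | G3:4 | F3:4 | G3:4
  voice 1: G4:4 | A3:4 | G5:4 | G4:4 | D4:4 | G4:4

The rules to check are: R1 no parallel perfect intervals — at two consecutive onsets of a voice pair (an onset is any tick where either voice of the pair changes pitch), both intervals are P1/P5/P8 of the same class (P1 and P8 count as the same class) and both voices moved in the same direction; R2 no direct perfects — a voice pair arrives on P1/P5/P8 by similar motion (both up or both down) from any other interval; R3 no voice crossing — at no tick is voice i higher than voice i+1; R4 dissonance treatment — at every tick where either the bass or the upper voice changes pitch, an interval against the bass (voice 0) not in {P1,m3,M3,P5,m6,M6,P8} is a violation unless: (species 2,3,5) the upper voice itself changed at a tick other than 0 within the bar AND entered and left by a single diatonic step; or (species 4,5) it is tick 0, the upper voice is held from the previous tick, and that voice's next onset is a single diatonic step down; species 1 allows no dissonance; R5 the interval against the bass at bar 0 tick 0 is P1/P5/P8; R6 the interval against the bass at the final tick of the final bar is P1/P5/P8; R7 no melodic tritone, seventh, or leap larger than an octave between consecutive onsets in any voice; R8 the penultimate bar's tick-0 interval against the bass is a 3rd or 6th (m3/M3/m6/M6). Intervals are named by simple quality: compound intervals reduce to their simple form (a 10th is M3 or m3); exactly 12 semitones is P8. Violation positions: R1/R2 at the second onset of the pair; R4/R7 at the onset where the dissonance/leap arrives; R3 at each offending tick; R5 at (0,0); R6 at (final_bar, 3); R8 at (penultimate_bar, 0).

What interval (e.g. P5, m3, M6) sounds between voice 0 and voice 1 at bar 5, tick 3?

P8

voice 0=G3 voice 1=G4 -> P8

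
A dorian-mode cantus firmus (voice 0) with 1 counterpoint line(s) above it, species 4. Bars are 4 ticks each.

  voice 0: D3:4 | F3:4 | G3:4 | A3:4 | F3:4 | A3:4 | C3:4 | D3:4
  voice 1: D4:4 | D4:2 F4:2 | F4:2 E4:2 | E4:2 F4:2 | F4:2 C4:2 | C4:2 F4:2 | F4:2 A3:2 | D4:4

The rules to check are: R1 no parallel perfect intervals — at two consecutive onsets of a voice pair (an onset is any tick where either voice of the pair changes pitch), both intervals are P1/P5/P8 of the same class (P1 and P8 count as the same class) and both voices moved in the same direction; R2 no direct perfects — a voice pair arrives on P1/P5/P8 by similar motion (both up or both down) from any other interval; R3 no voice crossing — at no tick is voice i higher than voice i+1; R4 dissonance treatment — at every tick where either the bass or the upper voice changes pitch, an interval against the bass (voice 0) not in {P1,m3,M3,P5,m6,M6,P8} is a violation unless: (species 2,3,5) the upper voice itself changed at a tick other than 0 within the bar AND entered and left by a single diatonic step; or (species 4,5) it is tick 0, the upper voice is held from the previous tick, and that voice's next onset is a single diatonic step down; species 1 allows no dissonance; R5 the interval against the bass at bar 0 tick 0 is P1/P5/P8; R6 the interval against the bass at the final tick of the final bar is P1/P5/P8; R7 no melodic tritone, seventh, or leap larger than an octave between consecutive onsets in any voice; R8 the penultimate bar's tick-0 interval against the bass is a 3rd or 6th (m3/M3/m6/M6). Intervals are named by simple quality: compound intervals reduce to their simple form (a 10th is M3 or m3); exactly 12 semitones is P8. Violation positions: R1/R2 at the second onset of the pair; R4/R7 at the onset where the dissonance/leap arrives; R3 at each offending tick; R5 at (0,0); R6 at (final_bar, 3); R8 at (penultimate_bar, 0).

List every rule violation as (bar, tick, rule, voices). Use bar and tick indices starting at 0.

(6, 0, R4, (0, 1))
(6, 0, R8, (0, 1))
(7, 0, R2, (0, 1))

bar 0: v0=D3 v1=D4 downbeat P8
bar 1: v0=F3 v1=D4 downbeat M6
bar 2: v0=G3 v1=F4 downbeat m7
bar 3: v0=A3 v1=E4 downbeat P5
bar 4: v0=F3 v1=F4 downbeat P8
bar 5: v0=A3 v1=C4 downbeat m3
bar 6: v0=C3 v1=F4 downbeat P4
bar 7: v0=D3 v1=D4 downbeat P8
  -> R4 @ bar 6 tick 0 v(0, 1): C3/F4 P4 untreated
  -> R8 @ bar 6 tick 0 v(0, 1): penult P4 not 3rd/6th
  -> R2 @ bar 7 tick 0 v(0, 1): C3/A3 M6 -> D3/D4 P8 similar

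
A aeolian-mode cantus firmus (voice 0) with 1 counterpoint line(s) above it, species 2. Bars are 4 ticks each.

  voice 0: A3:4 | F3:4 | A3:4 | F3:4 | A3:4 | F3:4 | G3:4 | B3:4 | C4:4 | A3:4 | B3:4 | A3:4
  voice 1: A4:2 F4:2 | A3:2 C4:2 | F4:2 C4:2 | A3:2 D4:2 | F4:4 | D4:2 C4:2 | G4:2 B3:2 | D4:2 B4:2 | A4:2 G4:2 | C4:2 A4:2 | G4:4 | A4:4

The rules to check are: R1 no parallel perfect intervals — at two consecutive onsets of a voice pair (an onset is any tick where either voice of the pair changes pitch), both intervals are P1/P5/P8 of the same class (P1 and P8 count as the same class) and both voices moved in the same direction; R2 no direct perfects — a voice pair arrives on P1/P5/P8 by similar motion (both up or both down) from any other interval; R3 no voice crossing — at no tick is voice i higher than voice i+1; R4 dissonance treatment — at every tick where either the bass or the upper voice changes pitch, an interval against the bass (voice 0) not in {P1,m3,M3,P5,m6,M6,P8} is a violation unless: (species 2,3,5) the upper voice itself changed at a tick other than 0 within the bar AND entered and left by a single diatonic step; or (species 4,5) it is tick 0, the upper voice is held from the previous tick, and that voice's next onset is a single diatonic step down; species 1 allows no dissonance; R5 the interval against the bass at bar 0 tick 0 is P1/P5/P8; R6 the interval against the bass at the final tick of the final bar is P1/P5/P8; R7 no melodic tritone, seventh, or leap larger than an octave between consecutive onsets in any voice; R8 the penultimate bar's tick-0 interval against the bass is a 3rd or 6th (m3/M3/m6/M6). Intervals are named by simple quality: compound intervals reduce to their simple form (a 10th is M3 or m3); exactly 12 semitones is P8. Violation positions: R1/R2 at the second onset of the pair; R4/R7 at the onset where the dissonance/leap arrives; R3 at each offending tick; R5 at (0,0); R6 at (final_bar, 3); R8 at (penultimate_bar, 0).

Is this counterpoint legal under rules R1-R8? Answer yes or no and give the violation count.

bar 0: v0=A3 v1=A4 (P8)
bar 1: v0=F3 v1=A3 (M3)
bar 2: v0=A3 v1=F4 (m6)
bar 3: v0=F3 v1=A3 (M3)
bar 4: v0=A3 v1=F4 (m6)
bar 5: v0=F3 v1=D4 (M6)
bar 6: v0=G3 v1=G4 (P8)
bar 7: v0=B3 v1=D4 (m3)
bar 8: v0=C4 v1=A4 (M6)
bar 9: v0=A3 v1=C4 (m3)
bar 10: v0=B3 v1=G4 (m6)
bar 11: v0=A3 v1=A4 (P8)
  R2 @ bar6.0: F3/C4 P5 -> G3/G4 P8 similar

No (1 violations)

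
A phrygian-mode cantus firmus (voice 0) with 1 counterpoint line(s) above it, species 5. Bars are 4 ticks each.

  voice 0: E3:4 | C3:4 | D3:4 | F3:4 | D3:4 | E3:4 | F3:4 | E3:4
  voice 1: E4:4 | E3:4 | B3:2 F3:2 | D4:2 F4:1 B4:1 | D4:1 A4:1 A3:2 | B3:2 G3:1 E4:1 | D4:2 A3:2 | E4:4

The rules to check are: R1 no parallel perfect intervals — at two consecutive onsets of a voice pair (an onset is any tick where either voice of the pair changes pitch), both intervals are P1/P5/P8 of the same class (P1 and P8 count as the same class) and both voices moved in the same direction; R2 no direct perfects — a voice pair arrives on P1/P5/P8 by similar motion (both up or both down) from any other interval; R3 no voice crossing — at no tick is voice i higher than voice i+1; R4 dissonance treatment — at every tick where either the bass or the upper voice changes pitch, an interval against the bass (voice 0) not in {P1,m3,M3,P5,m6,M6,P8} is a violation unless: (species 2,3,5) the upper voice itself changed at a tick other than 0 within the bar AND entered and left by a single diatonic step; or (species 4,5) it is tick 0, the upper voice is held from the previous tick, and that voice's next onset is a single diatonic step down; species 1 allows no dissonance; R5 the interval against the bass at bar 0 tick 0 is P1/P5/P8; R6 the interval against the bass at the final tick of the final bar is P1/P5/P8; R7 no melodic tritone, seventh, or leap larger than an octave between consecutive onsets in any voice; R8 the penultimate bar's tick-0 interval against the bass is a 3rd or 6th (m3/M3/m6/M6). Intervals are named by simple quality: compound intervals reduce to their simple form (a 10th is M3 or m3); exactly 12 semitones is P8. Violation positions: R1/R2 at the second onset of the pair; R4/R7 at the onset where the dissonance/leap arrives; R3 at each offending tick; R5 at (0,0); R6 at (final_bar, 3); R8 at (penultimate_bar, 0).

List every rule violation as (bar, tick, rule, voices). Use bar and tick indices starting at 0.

bar 0: v0=E3 v1=E4 downbeat P8
bar 1: v0=C3 v1=E3 downbeat M3
bar 2: v0=D3 v1=B3 downbeat M6
bar 3: v0=F3 v1=D4 downbeat M6
bar 4: v0=D3 v1=D4 downbeat P8
bar 5: v0=E3 v1=B3 downbeat P5
bar 6: v0=F3 v1=D4 downbeat M6
bar 7: v0=E3 v1=E4 downbeat P8
  -> R7 @ bar 2 tick 2 v(1,): B3->F3 leap 6st
  -> R4 @ bar 3 tick 3 v(0, 1): F3/B4 TT untreated
  -> R7 @ bar 3 tick 3 v(1,): F4->B4 leap 6st
  -> R2 @ bar 4 tick 0 v(0, 1): F3/B4 TT -> D3/D4 P8 similar
  -> R1 @ bar 5 tick 0 v(0, 1): D3/A3 P5 -> E3/B3 P5 similar

(2, 2, R7, (1,))
(3, 3, R4, (0, 1))
(3, 3, R7, (1,))
(4, 0, R2, (0, 1))
(5, 0, R1, (0, 1))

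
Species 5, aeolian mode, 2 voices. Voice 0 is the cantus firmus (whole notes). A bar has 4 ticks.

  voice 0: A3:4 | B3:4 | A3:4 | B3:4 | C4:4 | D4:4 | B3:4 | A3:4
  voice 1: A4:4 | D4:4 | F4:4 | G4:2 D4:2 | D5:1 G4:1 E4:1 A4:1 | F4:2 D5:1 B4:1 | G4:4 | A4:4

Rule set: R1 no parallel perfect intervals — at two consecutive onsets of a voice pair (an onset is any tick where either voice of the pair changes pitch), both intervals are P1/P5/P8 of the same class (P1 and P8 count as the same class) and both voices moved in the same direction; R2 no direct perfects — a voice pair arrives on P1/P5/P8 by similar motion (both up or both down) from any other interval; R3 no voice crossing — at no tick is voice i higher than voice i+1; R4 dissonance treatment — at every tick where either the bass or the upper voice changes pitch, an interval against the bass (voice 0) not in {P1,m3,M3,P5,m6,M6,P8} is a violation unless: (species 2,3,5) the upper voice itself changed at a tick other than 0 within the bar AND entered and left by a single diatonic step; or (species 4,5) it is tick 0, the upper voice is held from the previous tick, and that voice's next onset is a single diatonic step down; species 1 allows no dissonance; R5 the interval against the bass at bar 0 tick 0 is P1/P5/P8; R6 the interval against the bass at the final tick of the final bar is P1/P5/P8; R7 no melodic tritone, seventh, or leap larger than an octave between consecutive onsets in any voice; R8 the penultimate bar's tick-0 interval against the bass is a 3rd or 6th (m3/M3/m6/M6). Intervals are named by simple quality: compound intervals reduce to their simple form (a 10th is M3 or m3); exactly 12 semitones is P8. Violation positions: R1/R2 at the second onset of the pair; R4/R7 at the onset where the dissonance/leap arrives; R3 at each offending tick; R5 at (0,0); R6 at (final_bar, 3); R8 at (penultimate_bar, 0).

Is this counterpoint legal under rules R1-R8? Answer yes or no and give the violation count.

bar 0: v0=A3 v1=A4 (P8)
bar 1: v0=B3 v1=D4 (m3)
bar 2: v0=A3 v1=F4 (m6)
bar 3: v0=B3 v1=G4 (m6)
bar 4: v0=C4 v1=D5 (M2)
bar 5: v0=D4 v1=F4 (m3)
bar 6: v0=B3 v1=G4 (m6)
bar 7: v0=A3 v1=A4 (P8)
  R4 @ bar4.0: C4/D5 M2 untreated

No (1 violations)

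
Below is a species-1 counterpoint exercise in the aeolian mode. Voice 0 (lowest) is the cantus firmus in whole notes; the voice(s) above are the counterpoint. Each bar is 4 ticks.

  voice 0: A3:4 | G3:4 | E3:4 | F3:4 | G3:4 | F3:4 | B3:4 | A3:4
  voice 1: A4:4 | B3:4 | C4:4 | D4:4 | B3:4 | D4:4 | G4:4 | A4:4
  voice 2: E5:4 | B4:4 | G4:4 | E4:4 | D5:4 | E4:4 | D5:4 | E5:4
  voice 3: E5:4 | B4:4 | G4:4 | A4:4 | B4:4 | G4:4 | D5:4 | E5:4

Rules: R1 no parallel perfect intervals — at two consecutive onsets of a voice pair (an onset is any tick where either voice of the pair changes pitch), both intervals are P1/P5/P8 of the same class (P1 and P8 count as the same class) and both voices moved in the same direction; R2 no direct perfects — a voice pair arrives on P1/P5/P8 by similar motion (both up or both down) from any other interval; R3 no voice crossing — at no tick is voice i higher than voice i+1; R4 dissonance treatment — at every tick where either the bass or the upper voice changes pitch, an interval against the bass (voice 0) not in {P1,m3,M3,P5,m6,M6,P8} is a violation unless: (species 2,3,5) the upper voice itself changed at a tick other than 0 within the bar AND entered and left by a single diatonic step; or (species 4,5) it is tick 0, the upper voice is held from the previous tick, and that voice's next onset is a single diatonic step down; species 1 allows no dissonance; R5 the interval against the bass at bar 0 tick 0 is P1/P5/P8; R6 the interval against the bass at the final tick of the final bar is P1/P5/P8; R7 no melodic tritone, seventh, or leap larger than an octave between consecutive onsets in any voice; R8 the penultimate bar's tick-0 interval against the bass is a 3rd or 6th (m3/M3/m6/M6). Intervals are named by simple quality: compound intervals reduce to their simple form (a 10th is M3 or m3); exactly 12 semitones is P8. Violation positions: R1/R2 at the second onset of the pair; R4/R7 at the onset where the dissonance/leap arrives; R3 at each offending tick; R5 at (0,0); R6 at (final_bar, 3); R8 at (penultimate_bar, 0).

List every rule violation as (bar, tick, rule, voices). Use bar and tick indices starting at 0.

bar 0: v0=A3 v1=A4 v2=E5 v3=E5 downbeat P5
bar 1: v0=G3 v1=B3 v2=B4 v3=B4 downbeat M3
bar 2: v0=E3 v1=C4 v2=G4 v3=G4 downbeat m3
bar 3: v0=F3 v1=D4 v2=E4 v3=A4 downbeat M3
bar 4: v0=G3 v1=B3 v2=D5 v3=B4 downbeat M3
bar 5: v0=F3 v1=D4 v2=E4 v3=G4 downbeat M2
bar 6: v0=B3 v1=G4 v2=D5 v3=D5 downbeat m3
bar 7: v0=A3 v1=A4 v2=E5 v3=E5 downbeat P5
  -> R1 @ bar 1 tick 0 v(2, 3): E5/E5 P1 -> B4/B4 P1 similar
  -> R2 @ bar 1 tick 0 v(1, 2): A4/E5 P5 -> B3/B4 P8 similar
  -> R2 @ bar 1 tick 0 v(1, 3): A4/E5 P5 -> B3/B4 P8 similar
  -> R7 @ bar 1 tick 0 v(1,): A4->B3 leap 10st
  -> R1 @ bar 2 tick 0 v(2, 3): B4/B4 P1 -> G4/G4 P1 similar
  -> R1 @ bar 3 tick 0 v(1, 3): C4/G4 P5 -> D4/A4 P5 similar
  -> R4 @ bar 3 tick 0 v(0, 2): F3/E4 M7 untreated
  -> R2 @ bar 4 tick 0 v(0, 2): F3/E4 M7 -> G3/D5 P5 similar
  -> R3 @ bar 4 tick 0 v(2, 3): D5 above B4
  -> R7 @ bar 4 tick 0 v(2,): E4->D5 leap 10st
  -> R3 @ bar 4 tick 1 v(2, 3): D5 above B4
  -> R3 @ bar 4 tick 2 v(2, 3): D5 above B4
  -> R3 @ bar 4 tick 3 v(2, 3): D5 above B4
  -> R4 @ bar 5 tick 0 v(0, 2): F3/E4 M7 untreated
  -> R4 @ bar 5 tick 0 v(0, 3): F3/G4 M2 untreated
  -> R7 @ bar 5 tick 0 v(2,): D5->E4 leap 10st
  -> R2 @ bar 6 tick 0 v(1, 2): D4/E4 M2 -> G4/D5 P5 similar
  -> R2 @ bar 6 tick 0 v(1, 3): D4/G4 P4 -> G4/D5 P5 similar
  -> R2 @ bar 6 tick 0 v(2, 3): E4/G4 m3 -> D5/D5 P1 similar
  -> R7 @ bar 6 tick 0 v(0,): F3->B3 leap 6st
  -> R7 @ bar 6 tick 0 v(2,): E4->D5 leap 10st
  -> R1 @ bar 7 tick 0 v(1, 2): G4/D5 P5 -> A4/E5 P5 similar
  -> R1 @ bar 7 tick 0 v(1, 3): G4/D5 P5 -> A4/E5 P5 similar
  -> R1 @ bar 7 tick 0 v(2, 3): D5/D5 P1 -> E5/E5 P1 similar

(1, 0, R1, (2, 3))
(1, 0, R2, (1, 2))
(1, 0, R2, (1, 3))
(1, 0, R7, (1,))
(2, 0, R1, (2, 3))
(3, 0, R1, (1, 3))
(3, 0, R4, (0, 2))
(4, 0, R2, (0, 2))
(4, 0, R3, (2, 3))
(4, 0, R7, (2,))
(4, 1, R3, (2, 3))
(4, 2, R3, (2, 3))
(4, 3, R3, (2, 3))
(5, 0, R4, (0, 2))
(5, 0, R4, (0, 3))
(5, 0, R7, (2,))
(6, 0, R2, (1, 2))
(6, 0, R2, (1, 3))
(6, 0, R2, (2, 3))
(6, 0, R7, (0,))
(6, 0, R7, (2,))
(7, 0, R1, (1, 2))
(7, 0, R1, (1, 3))
(7, 0, R1, (2, 3))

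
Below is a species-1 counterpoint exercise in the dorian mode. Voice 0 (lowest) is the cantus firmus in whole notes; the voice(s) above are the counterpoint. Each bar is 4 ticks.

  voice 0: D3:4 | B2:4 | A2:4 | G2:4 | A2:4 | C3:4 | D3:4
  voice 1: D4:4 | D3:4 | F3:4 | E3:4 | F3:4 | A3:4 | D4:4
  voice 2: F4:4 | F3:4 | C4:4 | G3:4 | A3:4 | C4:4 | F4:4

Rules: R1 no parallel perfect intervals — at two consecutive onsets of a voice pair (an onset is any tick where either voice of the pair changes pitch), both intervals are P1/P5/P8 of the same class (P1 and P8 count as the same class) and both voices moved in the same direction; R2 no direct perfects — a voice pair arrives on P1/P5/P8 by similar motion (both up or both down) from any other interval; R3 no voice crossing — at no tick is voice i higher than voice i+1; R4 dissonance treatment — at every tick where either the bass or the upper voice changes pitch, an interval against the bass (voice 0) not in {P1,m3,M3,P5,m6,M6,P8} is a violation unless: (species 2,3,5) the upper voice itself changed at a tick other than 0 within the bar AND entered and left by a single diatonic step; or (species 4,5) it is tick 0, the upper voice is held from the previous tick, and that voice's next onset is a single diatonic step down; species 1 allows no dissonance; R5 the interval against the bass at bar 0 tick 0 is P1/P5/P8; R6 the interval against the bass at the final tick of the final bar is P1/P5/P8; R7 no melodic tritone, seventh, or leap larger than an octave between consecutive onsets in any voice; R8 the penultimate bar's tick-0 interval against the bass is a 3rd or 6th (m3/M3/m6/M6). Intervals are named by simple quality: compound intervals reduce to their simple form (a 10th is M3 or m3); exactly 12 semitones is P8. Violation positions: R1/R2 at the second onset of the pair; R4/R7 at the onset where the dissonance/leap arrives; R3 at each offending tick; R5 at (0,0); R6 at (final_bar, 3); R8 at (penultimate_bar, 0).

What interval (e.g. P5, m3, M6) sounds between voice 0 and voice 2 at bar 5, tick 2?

voice 0=C3 voice 2=C4 -> P8

P8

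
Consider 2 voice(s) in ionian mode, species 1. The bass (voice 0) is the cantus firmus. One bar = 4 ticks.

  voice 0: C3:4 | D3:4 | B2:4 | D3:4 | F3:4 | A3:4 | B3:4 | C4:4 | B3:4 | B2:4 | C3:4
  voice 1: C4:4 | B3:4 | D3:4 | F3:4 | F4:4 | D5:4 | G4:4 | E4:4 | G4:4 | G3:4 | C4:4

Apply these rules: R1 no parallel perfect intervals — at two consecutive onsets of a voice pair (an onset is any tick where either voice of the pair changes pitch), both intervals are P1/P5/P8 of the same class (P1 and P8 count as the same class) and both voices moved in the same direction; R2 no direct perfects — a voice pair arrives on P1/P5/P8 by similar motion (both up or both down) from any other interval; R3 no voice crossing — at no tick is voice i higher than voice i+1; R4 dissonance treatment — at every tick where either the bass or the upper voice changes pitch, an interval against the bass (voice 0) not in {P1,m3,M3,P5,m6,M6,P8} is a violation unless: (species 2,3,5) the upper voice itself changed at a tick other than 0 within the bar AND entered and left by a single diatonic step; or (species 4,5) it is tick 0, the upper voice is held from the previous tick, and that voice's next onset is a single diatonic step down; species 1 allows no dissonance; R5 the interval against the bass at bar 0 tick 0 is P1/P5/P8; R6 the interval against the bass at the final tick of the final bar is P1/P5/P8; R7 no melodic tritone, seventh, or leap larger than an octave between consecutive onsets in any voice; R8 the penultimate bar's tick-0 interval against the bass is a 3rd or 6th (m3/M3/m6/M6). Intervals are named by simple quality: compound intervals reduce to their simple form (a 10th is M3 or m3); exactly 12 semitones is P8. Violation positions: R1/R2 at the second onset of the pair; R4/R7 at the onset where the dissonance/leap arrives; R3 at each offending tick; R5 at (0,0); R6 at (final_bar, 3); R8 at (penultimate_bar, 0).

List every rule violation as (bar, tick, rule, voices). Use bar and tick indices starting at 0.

bar 0: v0=C3 v1=C4 downbeat P8
bar 1: v0=D3 v1=B3 downbeat M6
bar 2: v0=B2 v1=D3 downbeat m3
bar 3: v0=D3 v1=F3 downbeat m3
bar 4: v0=F3 v1=F4 downbeat P8
bar 5: v0=A3 v1=D5 downbeat P4
bar 6: v0=B3 v1=G4 downbeat m6
bar 7: v0=C4 v1=E4 downbeat M3
bar 8: v0=B3 v1=G4 downbeat m6
bar 9: v0=B2 v1=G3 downbeat m6
bar 10: v0=C3 v1=C4 downbeat P8
  -> R2 @ bar 4 tick 0 v(0, 1): D3/F3 m3 -> F3/F4 P8 similar
  -> R4 @ bar 5 tick 0 v(0, 1): A3/D5 P4 untreated
  -> R2 @ bar 10 tick 0 v(0, 1): B2/G3 m6 -> C3/C4 P8 similar

(4, 0, R2, (0, 1))
(5, 0, R4, (0, 1))
(10, 0, R2, (0, 1))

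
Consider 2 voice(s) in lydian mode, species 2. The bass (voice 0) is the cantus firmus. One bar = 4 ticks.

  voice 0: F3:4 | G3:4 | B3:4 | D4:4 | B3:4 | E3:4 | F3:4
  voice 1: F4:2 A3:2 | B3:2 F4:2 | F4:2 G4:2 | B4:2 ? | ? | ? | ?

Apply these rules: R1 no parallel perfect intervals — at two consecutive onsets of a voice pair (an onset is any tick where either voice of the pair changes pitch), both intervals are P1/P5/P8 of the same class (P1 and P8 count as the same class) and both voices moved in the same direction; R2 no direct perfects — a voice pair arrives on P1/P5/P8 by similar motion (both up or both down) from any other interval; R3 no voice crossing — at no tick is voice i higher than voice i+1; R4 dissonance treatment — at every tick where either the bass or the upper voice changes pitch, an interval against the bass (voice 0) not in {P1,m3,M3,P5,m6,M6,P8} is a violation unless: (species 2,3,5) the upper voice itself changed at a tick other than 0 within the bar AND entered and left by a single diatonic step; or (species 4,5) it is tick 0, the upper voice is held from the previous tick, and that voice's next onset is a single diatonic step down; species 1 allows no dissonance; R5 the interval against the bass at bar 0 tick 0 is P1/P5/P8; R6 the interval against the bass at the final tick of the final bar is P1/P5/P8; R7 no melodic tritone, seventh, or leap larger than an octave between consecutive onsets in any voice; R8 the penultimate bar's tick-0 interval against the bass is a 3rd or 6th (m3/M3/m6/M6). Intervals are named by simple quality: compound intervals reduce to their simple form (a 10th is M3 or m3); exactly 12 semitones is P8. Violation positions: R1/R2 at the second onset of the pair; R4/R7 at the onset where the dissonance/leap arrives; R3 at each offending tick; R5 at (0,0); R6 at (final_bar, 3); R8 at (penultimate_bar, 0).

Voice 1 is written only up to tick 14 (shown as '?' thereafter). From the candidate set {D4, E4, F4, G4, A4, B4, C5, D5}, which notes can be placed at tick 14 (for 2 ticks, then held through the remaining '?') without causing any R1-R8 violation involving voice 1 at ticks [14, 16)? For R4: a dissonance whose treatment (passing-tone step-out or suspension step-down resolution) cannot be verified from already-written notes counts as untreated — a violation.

D4: legal
E4: violates R4
F4: violates R7
G4: violates R4
A4: legal
B4: legal
C5: violates R4
D5: legal

{A4, B4, D4, D5}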